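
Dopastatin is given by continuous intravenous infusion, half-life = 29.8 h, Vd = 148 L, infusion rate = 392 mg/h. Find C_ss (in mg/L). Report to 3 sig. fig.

k = ln2 / t½ = 0.693147 / 29.8 = 0.02326 h⁻¹
CL = k × Vd = 0.02326 × 148 = 3.442 L/h
At steady state Css = R₀ / CL = 392 / 3.442 = 113.9 mg/L

114 mg/L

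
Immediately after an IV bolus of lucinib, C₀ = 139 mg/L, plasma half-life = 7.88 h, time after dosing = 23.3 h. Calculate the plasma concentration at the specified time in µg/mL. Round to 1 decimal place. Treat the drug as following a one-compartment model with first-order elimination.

k = ln2 / t½ = 0.693147 / 7.88 = 0.08796 h⁻¹
C = C₀ · e^(−k·t) = 139.0 × e^(−0.08796 × 23.3)
  = 139.0 × 0.1288 = 17.90 mg/L
(17.90 mg/L = 17.90 µg/mL)

17.9 µg/mL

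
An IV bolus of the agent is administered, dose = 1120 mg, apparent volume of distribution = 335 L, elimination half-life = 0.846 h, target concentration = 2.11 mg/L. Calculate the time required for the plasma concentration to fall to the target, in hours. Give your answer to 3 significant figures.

C₀ = Dose / Vd = 1120 / 335 = 3.343 mg/L
k = ln2 / t½ = 0.693147 / 0.846 = 0.8193 h⁻¹
t = ln(C₀ / C) / k = ln(3.343 / 2.11) / 0.8193
  = ln(1.584) / 0.8193 = 0.4600 / 0.8193 = 0.5615 h

0.562 h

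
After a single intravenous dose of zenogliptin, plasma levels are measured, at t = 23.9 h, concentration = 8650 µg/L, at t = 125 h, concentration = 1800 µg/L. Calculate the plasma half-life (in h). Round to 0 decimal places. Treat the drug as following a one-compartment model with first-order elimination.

k = ln(C₁/C₂) / (t₂ − t₁) = ln(8650/1800) / (125 − 23.9)
  = 1.570 / 101.1 = 0.01553 h⁻¹
t½ = ln2 / k = 0.693147 / 0.01553 = 44.63 h

45 h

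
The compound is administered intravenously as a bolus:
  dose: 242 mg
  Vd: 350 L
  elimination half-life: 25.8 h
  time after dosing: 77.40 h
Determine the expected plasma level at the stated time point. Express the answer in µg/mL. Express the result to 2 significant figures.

C₀ = Dose / Vd = 242.0 / 350 = 0.6914 mg/L
k = ln2 / t½ = 0.693147 / 25.8 = 0.02687 h⁻¹
t / t½ = 77.40 / 25.8 = 3 half-lives
C = C₀ × (1/2)^3 = 0.6914 × 0.1250 = 0.08643 mg/L
(0.08643 mg/L = 0.08643 µg/mL)

0.086 µg/mL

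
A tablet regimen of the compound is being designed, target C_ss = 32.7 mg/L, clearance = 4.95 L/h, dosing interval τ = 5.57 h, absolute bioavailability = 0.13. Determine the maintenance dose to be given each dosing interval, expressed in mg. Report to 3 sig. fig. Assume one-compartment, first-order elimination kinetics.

6940 mg

At steady state, F × (Dose/τ) = Css × CL.
Dose = Css × CL × τ / F = 32.7 × 4.950 × 5.57 / 0.13 = 6935 mg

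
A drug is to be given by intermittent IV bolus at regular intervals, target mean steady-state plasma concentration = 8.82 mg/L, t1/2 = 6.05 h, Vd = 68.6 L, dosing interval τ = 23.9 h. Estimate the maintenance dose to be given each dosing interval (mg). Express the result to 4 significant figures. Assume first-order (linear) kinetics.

1657 mg

k = ln2 / t½ = 0.693147 / 6.05 = 0.1146 h⁻¹
CL = k × Vd = 0.1146 × 68.6 = 7.862 L/h
At steady state, Dose/τ = Css × CL.
Dose = Css × CL × τ = 8.82 × 7.862 × 23.9 = 1657 mg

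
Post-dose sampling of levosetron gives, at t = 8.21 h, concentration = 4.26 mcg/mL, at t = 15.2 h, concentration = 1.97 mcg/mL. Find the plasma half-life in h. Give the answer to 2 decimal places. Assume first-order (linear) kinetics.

k = ln(C₁/C₂) / (t₂ − t₁) = ln(4.26/1.97) / (15.2 − 8.21)
  = 0.7712 / 6.990 = 0.1103 h⁻¹
t½ = ln2 / k = 0.693147 / 0.1103 = 6.284 h

6.28 h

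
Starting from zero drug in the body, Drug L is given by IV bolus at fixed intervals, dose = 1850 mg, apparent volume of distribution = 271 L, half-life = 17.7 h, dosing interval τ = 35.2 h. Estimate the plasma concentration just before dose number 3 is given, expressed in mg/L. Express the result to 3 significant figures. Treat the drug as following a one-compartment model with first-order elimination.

C₀ per dose = Dose / Vd = 1850 / 271 = 6.827 mg/L
k = ln2 / t½ = 0.693147 / 17.7 = 0.03916 h⁻¹
Fraction remaining after one interval: r = e^(−kτ) = e^(−0.03916 × 35.2) = 0.2520
Before dose 3, 2 doses have been given (aged 1τ, 2τ).
C_trough = C₀ × (r + r²) = 6.827 × (0.2520 + 0.06350) = 2.154 mg/L

2.15 mg/L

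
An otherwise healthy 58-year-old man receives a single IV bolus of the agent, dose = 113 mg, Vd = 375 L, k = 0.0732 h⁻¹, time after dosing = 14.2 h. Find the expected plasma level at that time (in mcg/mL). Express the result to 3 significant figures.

0.107 mcg/mL

C₀ = Dose / Vd = 113.0 / 375 = 0.3013 mg/L
C = C₀ · e^(−k·t) = 0.3013 × e^(−0.07320 × 14.2)
  = 0.3013 × 0.3537 = 0.1066 mg/L
(0.1066 mg/L = 0.1066 mcg/mL)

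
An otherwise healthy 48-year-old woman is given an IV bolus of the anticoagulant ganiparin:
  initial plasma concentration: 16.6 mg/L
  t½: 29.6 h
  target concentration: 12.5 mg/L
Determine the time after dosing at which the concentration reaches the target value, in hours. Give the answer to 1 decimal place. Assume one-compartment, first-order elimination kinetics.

k = ln2 / t½ = 0.693147 / 29.6 = 0.02342 h⁻¹
t = ln(C₀ / C) / k = ln(16.60 / 12.5) / 0.02342
  = ln(1.328) / 0.02342 = 0.2837 / 0.02342 = 12.11 h

12.1 h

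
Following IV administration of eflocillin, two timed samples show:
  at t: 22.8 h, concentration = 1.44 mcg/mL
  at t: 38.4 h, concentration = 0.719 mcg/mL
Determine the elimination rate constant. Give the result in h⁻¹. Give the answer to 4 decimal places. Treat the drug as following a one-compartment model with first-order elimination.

0.0445 h⁻¹

k = ln(C₁/C₂) / (t₂ − t₁) = ln(1.44/0.719) / (38.4 − 22.8)
  = 0.6945 / 15.60 = 0.04452 h⁻¹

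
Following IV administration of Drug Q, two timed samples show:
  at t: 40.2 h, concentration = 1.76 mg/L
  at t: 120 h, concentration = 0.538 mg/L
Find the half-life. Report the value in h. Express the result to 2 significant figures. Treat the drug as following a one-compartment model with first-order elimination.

47 h

k = ln(C₁/C₂) / (t₂ − t₁) = ln(1.76/0.538) / (120 − 40.2)
  = 1.185 / 79.80 = 0.01485 h⁻¹
t½ = ln2 / k = 0.693147 / 0.01485 = 46.68 h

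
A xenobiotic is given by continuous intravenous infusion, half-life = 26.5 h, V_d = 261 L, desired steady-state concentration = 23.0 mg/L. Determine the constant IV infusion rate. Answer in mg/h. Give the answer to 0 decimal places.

k = ln2 / t½ = 0.693147 / 26.5 = 0.02616 h⁻¹
CL = k × Vd = 0.02616 × 261 = 6.828 L/h
At steady state, infusion rate R₀ = Css × CL = 23.0 × 6.828 = 157.0 mg/h

157 mg/h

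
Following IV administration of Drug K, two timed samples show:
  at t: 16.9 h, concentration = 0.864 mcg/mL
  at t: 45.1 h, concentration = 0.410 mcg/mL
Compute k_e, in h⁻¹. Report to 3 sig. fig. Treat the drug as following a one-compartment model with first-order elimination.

k = ln(C₁/C₂) / (t₂ − t₁) = ln(0.864/0.410) / (45.1 − 16.9)
  = 0.7454 / 28.20 = 0.02643 h⁻¹

0.0264 h⁻¹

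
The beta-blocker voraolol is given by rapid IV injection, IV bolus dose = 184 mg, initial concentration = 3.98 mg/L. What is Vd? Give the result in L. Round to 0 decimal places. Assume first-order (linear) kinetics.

Vd = Dose / C₀ = 184.0 / 3.98 = 46.23 L

46 L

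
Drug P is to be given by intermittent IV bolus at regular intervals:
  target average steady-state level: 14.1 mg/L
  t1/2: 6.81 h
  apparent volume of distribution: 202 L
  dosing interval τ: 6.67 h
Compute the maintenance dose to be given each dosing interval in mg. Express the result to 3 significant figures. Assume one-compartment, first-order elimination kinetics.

1930 mg

k = ln2 / t½ = 0.693147 / 6.81 = 0.1018 h⁻¹
CL = k × Vd = 0.1018 × 202 = 20.56 L/h
At steady state, Dose/τ = Css × CL.
Dose = Css × CL × τ = 14.1 × 20.56 × 6.67 = 1934 mg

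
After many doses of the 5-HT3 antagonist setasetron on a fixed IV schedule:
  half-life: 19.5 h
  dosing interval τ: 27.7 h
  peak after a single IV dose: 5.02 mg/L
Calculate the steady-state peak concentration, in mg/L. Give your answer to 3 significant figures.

k = ln2 / t½ = 0.693147 / 19.5 = 0.03555 h⁻¹
e^(−kτ) = e^(−0.03555 × 27.7) = 0.3735
Accumulation ratio R = 1 / (1 − e^(−kτ)) = 1 / (1 − 0.3735) = 1.596
Steady-state peak = C₀ × R = 5.02 × 1.596 = 8.012 mg/L

8.01 mg/L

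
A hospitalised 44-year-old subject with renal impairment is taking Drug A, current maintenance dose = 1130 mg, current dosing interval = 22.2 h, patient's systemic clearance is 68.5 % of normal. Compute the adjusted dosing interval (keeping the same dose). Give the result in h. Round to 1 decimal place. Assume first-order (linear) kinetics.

To keep the same average steady-state level, dosing rate must scale with clearance.
CL ratio = 68.5 / 100 = 0.6850
New interval (same dose) = 22.2 / 0.6850 = 32.41 h

32.4 h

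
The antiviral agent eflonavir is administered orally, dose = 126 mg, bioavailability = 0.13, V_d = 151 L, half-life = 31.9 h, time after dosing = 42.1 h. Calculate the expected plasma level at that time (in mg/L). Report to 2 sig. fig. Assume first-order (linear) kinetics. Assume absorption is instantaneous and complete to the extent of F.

Amount reaching circulation = F × Dose = 0.13 × 126.0 = 16.38 mg
C₀ = F·Dose / Vd = 16.38 / 151 = 0.1085 mg/L
k = ln2 / t½ = 0.693147 / 31.9 = 0.02173 h⁻¹
C = C₀ · e^(−k·t) = 0.1085 × e^(−0.02173 × 42.1)
  = 0.1085 × 0.4006 = 0.04347 mg/L

0.043 mg/L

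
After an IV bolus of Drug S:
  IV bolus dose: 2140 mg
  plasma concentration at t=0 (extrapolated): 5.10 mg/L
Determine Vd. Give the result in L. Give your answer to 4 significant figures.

Vd = Dose / C₀ = 2140 / 5.10 = 419.6 L

419.6 L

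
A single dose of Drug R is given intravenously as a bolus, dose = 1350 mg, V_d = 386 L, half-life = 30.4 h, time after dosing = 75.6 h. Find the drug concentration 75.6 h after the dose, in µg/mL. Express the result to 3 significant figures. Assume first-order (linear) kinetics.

0.624 µg/mL

C₀ = Dose / Vd = 1350 / 386 = 3.497 mg/L
k = ln2 / t½ = 0.693147 / 30.4 = 0.02280 h⁻¹
C = C₀ · e^(−k·t) = 3.497 × e^(−0.02280 × 75.6)
  = 3.497 × 0.1784 = 0.6239 mg/L
(0.6239 mg/L = 0.6239 µg/mL)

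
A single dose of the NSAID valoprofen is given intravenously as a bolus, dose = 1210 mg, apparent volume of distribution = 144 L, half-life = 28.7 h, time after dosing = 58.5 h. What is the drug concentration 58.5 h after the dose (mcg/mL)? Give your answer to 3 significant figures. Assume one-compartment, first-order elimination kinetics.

C₀ = Dose / Vd = 1210 / 144 = 8.403 mg/L
k = ln2 / t½ = 0.693147 / 28.7 = 0.02415 h⁻¹
C = C₀ · e^(−k·t) = 8.403 × e^(−0.02415 × 58.5)
  = 8.403 × 0.2435 = 2.046 mg/L
(2.046 mg/L = 2.046 mcg/mL)

2.05 mcg/mL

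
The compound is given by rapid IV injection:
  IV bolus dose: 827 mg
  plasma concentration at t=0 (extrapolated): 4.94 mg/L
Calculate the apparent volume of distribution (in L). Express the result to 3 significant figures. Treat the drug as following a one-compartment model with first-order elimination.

167 L

Vd = Dose / C₀ = 827.0 / 4.94 = 167.4 L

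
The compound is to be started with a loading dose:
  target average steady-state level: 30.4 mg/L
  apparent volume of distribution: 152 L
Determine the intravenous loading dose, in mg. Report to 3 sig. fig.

LD = Css × Vd = 30.4 × 152 = 4621 mg

4620 mg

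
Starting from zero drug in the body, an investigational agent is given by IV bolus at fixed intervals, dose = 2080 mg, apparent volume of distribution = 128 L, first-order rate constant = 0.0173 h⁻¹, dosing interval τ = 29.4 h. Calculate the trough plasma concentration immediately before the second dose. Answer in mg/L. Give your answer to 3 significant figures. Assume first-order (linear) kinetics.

9.77 mg/L

C₀ per dose = Dose / Vd = 2080 / 128 = 16.25 mg/L
Fraction remaining after one interval: r = e^(−kτ) = e^(−0.01730 × 29.4) = 0.6013
Before dose 2, 1 dose has been given (aged 1τ).
C_trough = C₀ × r = 16.25 × 0.6013 = 9.771 mg/L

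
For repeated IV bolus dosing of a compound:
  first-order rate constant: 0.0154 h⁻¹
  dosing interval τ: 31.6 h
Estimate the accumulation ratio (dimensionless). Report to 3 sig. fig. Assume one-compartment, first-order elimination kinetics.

e^(−kτ) = e^(−0.01540 × 31.6) = 0.6147
Accumulation ratio R = 1 / (1 − e^(−kτ)) = 1 / (1 − 0.6147) = 2.595

2.60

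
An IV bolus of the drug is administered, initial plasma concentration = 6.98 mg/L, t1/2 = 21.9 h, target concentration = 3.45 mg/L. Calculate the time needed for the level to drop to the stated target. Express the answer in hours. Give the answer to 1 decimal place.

22.3 h

k = ln2 / t½ = 0.693147 / 21.9 = 0.03165 h⁻¹
t = ln(C₀ / C) / k = ln(6.980 / 3.45) / 0.03165
  = ln(2.023) / 0.03165 = 0.7046 / 0.03165 = 22.26 h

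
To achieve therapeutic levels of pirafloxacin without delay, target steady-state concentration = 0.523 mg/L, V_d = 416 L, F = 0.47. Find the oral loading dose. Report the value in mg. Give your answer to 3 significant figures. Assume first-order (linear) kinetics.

463 mg

LD = Css × Vd / F = 0.523 × 416 / 0.47 = 462.9 mg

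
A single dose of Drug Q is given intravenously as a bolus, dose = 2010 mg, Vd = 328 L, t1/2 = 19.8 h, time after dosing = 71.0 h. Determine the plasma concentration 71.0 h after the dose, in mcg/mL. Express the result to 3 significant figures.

0.510 mcg/mL

C₀ = Dose / Vd = 2010 / 328 = 6.128 mg/L
k = ln2 / t½ = 0.693147 / 19.8 = 0.03501 h⁻¹
C = C₀ · e^(−k·t) = 6.128 × e^(−0.03501 × 71.0)
  = 6.128 × 0.08327 = 0.5103 mg/L
(0.5103 mg/L = 0.5103 mcg/mL)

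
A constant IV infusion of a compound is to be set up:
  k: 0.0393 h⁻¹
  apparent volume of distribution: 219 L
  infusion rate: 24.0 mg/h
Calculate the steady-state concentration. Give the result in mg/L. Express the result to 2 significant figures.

2.8 mg/L

CL = k × Vd = 0.03930 × 219 = 8.607 L/h
At steady state Css = R₀ / CL = 24.0 / 8.607 = 2.788 mg/L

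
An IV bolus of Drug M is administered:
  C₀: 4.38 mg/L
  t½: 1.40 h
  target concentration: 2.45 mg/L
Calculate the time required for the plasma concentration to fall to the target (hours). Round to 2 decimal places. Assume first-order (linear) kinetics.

1.17 h

k = ln2 / t½ = 0.693147 / 1.40 = 0.4951 h⁻¹
t = ln(C₀ / C) / k = ln(4.380 / 2.45) / 0.4951
  = ln(1.788) / 0.4951 = 0.5811 / 0.4951 = 1.174 h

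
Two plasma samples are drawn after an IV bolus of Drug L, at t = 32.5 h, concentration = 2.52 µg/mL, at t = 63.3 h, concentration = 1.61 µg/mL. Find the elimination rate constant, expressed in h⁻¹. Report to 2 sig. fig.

0.015 h⁻¹

k = ln(C₁/C₂) / (t₂ − t₁) = ln(2.52/1.61) / (63.3 − 32.5)
  = 0.4480 / 30.80 = 0.01455 h⁻¹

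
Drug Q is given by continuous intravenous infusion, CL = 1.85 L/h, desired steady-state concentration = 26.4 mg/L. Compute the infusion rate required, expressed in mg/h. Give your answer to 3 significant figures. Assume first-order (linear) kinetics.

48.8 mg/h

At steady state, infusion rate R₀ = Css × CL = 26.4 × 1.850 = 48.84 mg/h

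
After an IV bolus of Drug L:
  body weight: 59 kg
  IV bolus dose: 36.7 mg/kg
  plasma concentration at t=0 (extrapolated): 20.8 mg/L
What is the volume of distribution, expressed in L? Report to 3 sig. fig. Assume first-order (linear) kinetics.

104 L

Dose = 36.7 × 59 = 2165 mg
Vd = Dose / C₀ = 2165 / 20.8 = 104.1 L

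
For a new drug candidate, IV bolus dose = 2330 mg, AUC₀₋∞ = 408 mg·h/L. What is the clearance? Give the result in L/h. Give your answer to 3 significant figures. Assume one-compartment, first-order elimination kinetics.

CL = Dose / AUC = 2330 / 408 = 5.711 L/h

5.71 L/h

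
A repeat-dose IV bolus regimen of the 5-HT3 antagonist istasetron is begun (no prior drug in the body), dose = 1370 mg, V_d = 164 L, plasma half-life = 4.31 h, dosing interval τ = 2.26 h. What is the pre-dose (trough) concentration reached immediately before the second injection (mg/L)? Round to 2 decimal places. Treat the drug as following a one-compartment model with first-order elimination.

5.81 mg/L

C₀ per dose = Dose / Vd = 1370 / 164 = 8.354 mg/L
k = ln2 / t½ = 0.693147 / 4.31 = 0.1608 h⁻¹
Fraction remaining after one interval: r = e^(−kτ) = e^(−0.1608 × 2.26) = 0.6953
Before dose 2, 1 dose has been given (aged 1τ).
C_trough = C₀ × r = 8.354 × 0.6953 = 5.809 mg/L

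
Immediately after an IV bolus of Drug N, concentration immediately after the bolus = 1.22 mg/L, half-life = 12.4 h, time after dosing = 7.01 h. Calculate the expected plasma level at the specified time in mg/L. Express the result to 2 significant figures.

k = ln2 / t½ = 0.693147 / 12.4 = 0.05590 h⁻¹
C = C₀ · e^(−k·t) = 1.220 × e^(−0.05590 × 7.01)
  = 1.220 × 0.6758 = 0.8245 mg/L

0.82 mg/L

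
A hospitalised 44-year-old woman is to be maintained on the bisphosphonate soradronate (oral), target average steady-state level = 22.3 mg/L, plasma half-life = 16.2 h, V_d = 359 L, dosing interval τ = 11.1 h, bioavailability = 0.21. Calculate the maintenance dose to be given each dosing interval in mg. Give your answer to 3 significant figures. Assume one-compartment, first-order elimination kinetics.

18100 mg

k = ln2 / t½ = 0.693147 / 16.2 = 0.04279 h⁻¹
CL = k × Vd = 0.04279 × 359 = 15.36 L/h
At steady state, F × (Dose/τ) = Css × CL.
Dose = Css × CL × τ / F = 22.3 × 15.36 × 11.1 / 0.21 = 18110 mg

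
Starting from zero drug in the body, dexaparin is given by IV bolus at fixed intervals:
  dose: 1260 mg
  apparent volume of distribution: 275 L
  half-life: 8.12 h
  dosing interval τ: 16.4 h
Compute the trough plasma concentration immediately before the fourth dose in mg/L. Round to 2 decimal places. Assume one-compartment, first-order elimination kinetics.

1.48 mg/L

C₀ per dose = Dose / Vd = 1260 / 275 = 4.582 mg/L
k = ln2 / t½ = 0.693147 / 8.12 = 0.08536 h⁻¹
Fraction remaining after one interval: r = e^(−kτ) = e^(−0.08536 × 16.4) = 0.2466
Before dose 4, 3 doses have been given (aged 1τ, 2τ, 3τ).
C_trough = C₀ × (r + r² + … + r^3) = C₀ × r(1−r^3)/(1−r)
        = 4.582 × 0.2466 × (1 − 0.01500) / (1 − 0.2466) = 1.477 mg/L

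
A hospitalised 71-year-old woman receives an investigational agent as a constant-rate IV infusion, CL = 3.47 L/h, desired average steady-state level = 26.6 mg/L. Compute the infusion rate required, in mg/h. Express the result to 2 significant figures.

At steady state, infusion rate R₀ = Css × CL = 26.6 × 3.470 = 92.30 mg/h

92 mg/h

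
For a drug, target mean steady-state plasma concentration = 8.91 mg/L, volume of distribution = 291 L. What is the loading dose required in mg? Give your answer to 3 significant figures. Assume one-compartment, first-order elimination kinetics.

LD = Css × Vd = 8.91 × 291 = 2593 mg

2590 mg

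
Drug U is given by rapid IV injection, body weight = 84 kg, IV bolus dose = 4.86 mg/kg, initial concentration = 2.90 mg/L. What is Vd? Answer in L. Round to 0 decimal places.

Dose = 4.86 × 84 = 408.2 mg
Vd = Dose / C₀ = 408.2 / 2.90 = 140.8 L

141 L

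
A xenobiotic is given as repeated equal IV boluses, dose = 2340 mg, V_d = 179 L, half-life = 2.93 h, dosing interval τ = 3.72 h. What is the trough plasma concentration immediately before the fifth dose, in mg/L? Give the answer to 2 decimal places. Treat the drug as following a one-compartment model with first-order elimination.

C₀ per dose = Dose / Vd = 2340 / 179 = 13.07 mg/L
k = ln2 / t½ = 0.693147 / 2.93 = 0.2366 h⁻¹
Fraction remaining after one interval: r = e^(−kτ) = e^(−0.2366 × 3.72) = 0.4147
Before dose 5, 4 doses have been given (aged 1τ, 2τ, 3τ, 4τ).
C_trough = C₀ × (r + r² + … + r^4) = C₀ × r(1−r^4)/(1−r)
        = 13.07 × 0.4147 × (1 − 0.02958) / (1 − 0.4147) = 8.987 mg/L

8.99 mg/L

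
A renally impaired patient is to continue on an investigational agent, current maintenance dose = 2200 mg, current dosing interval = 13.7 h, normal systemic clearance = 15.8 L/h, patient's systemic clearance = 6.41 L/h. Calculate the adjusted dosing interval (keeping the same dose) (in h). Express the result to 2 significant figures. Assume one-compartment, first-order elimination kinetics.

To keep the same average steady-state level, dosing rate must scale with clearance.
CL ratio = 6.41 / 15.8 = 0.4057
New interval (same dose) = 13.7 / 0.4057 = 33.77 h

34 h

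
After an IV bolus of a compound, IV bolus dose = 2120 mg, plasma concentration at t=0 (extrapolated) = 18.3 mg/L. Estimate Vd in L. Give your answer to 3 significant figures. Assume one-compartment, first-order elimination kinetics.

Vd = Dose / C₀ = 2120 / 18.3 = 115.8 L

116 L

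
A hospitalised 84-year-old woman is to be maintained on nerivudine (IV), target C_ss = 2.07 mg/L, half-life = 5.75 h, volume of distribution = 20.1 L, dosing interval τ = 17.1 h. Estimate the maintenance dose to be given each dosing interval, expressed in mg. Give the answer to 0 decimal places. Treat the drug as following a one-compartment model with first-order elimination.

86 mg

k = ln2 / t½ = 0.693147 / 5.75 = 0.1205 h⁻¹
CL = k × Vd = 0.1205 × 20.1 = 2.422 L/h
At steady state, Dose/τ = Css × CL.
Dose = Css × CL × τ = 2.07 × 2.422 × 17.1 = 85.73 mg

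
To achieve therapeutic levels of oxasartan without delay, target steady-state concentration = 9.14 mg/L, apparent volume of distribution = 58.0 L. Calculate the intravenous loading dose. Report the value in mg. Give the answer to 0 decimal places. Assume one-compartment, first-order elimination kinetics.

530 mg

LD = Css × Vd = 9.14 × 58.0 = 530.1 mg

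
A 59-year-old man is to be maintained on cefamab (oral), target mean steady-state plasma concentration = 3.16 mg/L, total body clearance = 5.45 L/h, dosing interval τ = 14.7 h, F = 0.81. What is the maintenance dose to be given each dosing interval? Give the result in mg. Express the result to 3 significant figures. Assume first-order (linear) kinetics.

At steady state, F × (Dose/τ) = Css × CL.
Dose = Css × CL × τ / F = 3.16 × 5.450 × 14.7 / 0.81 = 312.5 mg

313 mg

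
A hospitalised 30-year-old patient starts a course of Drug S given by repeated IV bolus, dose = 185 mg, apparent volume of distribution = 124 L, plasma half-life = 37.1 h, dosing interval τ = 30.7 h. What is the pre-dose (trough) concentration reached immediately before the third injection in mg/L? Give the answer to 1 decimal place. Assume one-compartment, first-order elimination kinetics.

C₀ per dose = Dose / Vd = 185 / 124 = 1.492 mg/L
k = ln2 / t½ = 0.693147 / 37.1 = 0.01868 h⁻¹
Fraction remaining after one interval: r = e^(−kτ) = e^(−0.01868 × 30.7) = 0.5636
Before dose 3, 2 doses have been given (aged 1τ, 2τ).
C_trough = C₀ × (r + r²) = 1.492 × (0.5636 + 0.3176) = 1.315 mg/L

1.3 mg/L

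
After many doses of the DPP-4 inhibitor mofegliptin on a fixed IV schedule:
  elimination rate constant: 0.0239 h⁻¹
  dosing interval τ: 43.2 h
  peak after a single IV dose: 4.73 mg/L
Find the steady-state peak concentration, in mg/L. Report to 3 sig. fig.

e^(−kτ) = e^(−0.02390 × 43.2) = 0.3561
Accumulation ratio R = 1 / (1 − e^(−kτ)) = 1 / (1 − 0.3561) = 1.553
Steady-state peak = C₀ × R = 4.73 × 1.553 = 7.346 mg/L

7.35 mg/L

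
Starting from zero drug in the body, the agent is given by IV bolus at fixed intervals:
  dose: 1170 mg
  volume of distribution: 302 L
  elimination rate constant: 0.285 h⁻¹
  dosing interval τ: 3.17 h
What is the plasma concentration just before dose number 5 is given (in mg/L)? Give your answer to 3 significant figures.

2.57 mg/L

C₀ per dose = Dose / Vd = 1170 / 302 = 3.874 mg/L
Fraction remaining after one interval: r = e^(−kτ) = e^(−0.2850 × 3.17) = 0.4052
Before dose 5, 4 doses have been given (aged 1τ, 2τ, 3τ, 4τ).
C_trough = C₀ × (r + r² + … + r^4) = C₀ × r(1−r^4)/(1−r)
        = 3.874 × 0.4052 × (1 − 0.02696) / (1 − 0.4052) = 2.568 mg/L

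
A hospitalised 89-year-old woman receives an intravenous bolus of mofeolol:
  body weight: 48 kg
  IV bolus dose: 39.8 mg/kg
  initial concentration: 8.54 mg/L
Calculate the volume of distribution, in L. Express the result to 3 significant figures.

224 L

Dose = 39.8 × 48 = 1910 mg
Vd = Dose / C₀ = 1910 / 8.54 = 223.7 L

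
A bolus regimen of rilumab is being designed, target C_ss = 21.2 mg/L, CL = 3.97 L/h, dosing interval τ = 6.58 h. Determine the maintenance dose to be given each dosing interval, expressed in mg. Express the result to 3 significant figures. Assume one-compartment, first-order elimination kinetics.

At steady state, Dose/τ = Css × CL.
Dose = Css × CL × τ = 21.2 × 3.970 × 6.58 = 553.8 mg

554 mg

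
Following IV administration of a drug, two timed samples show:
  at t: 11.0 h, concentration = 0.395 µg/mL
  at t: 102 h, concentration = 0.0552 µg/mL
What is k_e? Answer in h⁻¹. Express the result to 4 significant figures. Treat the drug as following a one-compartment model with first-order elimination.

k = ln(C₁/C₂) / (t₂ − t₁) = ln(0.395/0.0552) / (102 − 11.0)
  = 1.968 / 91.00 = 0.02163 h⁻¹

0.02163 h⁻¹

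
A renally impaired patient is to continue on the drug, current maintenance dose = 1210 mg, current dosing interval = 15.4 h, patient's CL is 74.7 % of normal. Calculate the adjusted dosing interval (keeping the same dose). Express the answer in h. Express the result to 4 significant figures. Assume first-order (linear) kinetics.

20.62 h

To keep the same average steady-state level, dosing rate must scale with clearance.
CL ratio = 74.7 / 100 = 0.7470
New interval (same dose) = 15.4 / 0.7470 = 20.62 h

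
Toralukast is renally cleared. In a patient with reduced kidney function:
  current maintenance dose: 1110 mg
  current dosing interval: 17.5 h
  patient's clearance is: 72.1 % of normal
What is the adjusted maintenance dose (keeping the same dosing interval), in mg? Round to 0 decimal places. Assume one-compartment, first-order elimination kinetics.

To keep the same average steady-state level, dosing rate must scale with clearance.
CL ratio = 72.1 / 100 = 0.7210
New dose (same interval) = 1110 × 0.7210 = 800.3 mg

800 mg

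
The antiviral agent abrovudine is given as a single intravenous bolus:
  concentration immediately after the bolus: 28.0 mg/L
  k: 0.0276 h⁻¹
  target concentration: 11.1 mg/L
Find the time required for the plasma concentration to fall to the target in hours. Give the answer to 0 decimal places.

34 h

t = ln(C₀ / C) / k = ln(28.00 / 11.1) / 0.02760
  = ln(2.523) / 0.02760 = 0.9254 / 0.02760 = 33.53 h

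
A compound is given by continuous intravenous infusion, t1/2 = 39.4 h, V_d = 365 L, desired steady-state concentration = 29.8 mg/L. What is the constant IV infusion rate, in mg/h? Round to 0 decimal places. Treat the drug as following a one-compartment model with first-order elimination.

k = ln2 / t½ = 0.693147 / 39.4 = 0.01759 h⁻¹
CL = k × Vd = 0.01759 × 365 = 6.420 L/h
At steady state, infusion rate R₀ = Css × CL = 29.8 × 6.420 = 191.3 mg/h

191 mg/h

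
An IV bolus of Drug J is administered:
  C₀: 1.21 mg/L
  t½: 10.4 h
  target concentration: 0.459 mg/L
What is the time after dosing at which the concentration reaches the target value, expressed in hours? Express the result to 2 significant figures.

15 h

k = ln2 / t½ = 0.693147 / 10.4 = 0.06665 h⁻¹
t = ln(C₀ / C) / k = ln(1.210 / 0.459) / 0.06665
  = ln(2.636) / 0.06665 = 0.9693 / 0.06665 = 14.54 h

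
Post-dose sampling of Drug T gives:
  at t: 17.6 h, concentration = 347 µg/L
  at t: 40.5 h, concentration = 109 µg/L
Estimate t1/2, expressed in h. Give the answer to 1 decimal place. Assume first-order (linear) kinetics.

k = ln(C₁/C₂) / (t₂ − t₁) = ln(347/109) / (40.5 − 17.6)
  = 1.158 / 22.90 = 0.05057 h⁻¹
t½ = ln2 / k = 0.693147 / 0.05057 = 13.71 h

13.7 h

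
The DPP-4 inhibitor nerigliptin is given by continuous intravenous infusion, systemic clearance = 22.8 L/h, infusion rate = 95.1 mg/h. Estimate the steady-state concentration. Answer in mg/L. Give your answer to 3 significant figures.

At steady state Css = R₀ / CL = 95.1 / 22.80 = 4.171 mg/L

4.17 mg/L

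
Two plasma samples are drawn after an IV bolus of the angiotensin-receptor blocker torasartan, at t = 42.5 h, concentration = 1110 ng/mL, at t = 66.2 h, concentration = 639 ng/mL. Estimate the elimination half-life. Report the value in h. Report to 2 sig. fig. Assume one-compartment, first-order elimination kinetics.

k = ln(C₁/C₂) / (t₂ − t₁) = ln(1110/639) / (66.2 − 42.5)
  = 0.5522 / 23.70 = 0.02330 h⁻¹
t½ = ln2 / k = 0.693147 / 0.02330 = 29.75 h

30 h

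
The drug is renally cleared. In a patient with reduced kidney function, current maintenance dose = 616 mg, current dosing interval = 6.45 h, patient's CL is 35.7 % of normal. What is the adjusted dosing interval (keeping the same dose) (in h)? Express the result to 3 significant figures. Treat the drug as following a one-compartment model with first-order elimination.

To keep the same average steady-state level, dosing rate must scale with clearance.
CL ratio = 35.7 / 100 = 0.3570
New interval (same dose) = 6.45 / 0.3570 = 18.07 h

18.1 h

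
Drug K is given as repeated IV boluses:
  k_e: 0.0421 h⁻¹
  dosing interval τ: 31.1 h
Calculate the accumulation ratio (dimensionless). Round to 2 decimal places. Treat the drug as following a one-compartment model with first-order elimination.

e^(−kτ) = e^(−0.04210 × 31.1) = 0.2700
Accumulation ratio R = 1 / (1 − e^(−kτ)) = 1 / (1 − 0.2700) = 1.370

1.37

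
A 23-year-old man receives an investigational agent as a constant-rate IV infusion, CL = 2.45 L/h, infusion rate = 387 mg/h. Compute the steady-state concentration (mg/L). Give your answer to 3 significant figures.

At steady state Css = R₀ / CL = 387 / 2.450 = 158.0 mg/L

158 mg/L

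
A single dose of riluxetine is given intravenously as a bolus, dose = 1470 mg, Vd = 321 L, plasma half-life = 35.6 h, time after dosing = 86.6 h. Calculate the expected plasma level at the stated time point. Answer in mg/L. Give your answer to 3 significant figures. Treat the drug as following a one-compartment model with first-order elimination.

C₀ = Dose / Vd = 1470 / 321 = 4.579 mg/L
k = ln2 / t½ = 0.693147 / 35.6 = 0.01947 h⁻¹
C = C₀ · e^(−k·t) = 4.579 × e^(−0.01947 × 86.6)
  = 4.579 × 0.1852 = 0.8480 mg/L

0.848 mg/L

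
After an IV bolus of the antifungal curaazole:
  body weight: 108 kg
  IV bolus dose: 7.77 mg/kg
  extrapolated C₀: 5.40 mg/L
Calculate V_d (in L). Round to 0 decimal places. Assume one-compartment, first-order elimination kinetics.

Dose = 7.77 × 108 = 839.2 mg
Vd = Dose / C₀ = 839.2 / 5.40 = 155.4 L

155 L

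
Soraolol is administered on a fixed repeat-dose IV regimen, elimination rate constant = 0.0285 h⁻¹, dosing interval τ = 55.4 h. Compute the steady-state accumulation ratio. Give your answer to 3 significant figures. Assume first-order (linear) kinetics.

1.26

e^(−kτ) = e^(−0.02850 × 55.4) = 0.2062
Accumulation ratio R = 1 / (1 − e^(−kτ)) = 1 / (1 − 0.2062) = 1.260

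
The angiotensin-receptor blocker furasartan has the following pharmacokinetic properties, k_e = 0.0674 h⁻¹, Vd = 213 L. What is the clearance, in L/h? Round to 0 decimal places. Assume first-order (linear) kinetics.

14 L/h

CL = k × Vd = 0.0674 × 213 = 14.36 L/h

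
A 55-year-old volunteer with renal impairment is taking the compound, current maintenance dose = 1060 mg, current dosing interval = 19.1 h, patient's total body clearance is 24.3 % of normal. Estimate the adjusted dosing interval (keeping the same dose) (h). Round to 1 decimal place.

78.6 h

To keep the same average steady-state level, dosing rate must scale with clearance.
CL ratio = 24.3 / 100 = 0.2430
New interval (same dose) = 19.1 / 0.2430 = 78.60 h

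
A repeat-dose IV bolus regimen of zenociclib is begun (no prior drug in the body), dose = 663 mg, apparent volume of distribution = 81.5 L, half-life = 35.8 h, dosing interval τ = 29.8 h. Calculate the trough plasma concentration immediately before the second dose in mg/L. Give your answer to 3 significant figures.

4.57 mg/L

C₀ per dose = Dose / Vd = 663 / 81.5 = 8.135 mg/L
k = ln2 / t½ = 0.693147 / 35.8 = 0.01936 h⁻¹
Fraction remaining after one interval: r = e^(−kτ) = e^(−0.01936 × 29.8) = 0.5616
Before dose 2, 1 dose has been given (aged 1τ).
C_trough = C₀ × r = 8.135 × 0.5616 = 4.569 mg/L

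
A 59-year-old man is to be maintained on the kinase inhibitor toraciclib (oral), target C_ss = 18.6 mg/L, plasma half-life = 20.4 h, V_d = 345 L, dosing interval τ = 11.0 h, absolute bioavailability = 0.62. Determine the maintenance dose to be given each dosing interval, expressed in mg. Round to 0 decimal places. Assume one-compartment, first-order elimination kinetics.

3868 mg

k = ln2 / t½ = 0.693147 / 20.4 = 0.03398 h⁻¹
CL = k × Vd = 0.03398 × 345 = 11.72 L/h
At steady state, F × (Dose/τ) = Css × CL.
Dose = Css × CL × τ / F = 18.6 × 11.72 × 11.0 / 0.62 = 3868 mg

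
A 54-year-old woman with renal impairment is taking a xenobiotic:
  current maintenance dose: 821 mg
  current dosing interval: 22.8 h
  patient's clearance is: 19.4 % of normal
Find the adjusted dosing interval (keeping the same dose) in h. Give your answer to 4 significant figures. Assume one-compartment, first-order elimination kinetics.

To keep the same average steady-state level, dosing rate must scale with clearance.
CL ratio = 19.4 / 100 = 0.1940
New interval (same dose) = 22.8 / 0.1940 = 117.5 h

117.5 h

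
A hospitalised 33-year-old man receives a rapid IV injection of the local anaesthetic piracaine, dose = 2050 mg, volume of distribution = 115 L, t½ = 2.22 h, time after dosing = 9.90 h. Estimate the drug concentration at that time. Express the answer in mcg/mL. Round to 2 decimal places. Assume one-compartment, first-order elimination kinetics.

C₀ = Dose / Vd = 2050 / 115 = 17.83 mg/L
k = ln2 / t½ = 0.693147 / 2.22 = 0.3122 h⁻¹
C = C₀ · e^(−k·t) = 17.83 × e^(−0.3122 × 9.90)
  = 17.83 × 0.04547 = 0.8107 mg/L
(0.8107 mg/L = 0.8107 mcg/mL)

0.81 mcg/mL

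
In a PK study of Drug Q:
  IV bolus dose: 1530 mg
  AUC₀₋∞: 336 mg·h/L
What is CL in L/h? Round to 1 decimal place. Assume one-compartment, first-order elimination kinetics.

4.6 L/h

CL = Dose / AUC = 1530 / 336 = 4.554 L/h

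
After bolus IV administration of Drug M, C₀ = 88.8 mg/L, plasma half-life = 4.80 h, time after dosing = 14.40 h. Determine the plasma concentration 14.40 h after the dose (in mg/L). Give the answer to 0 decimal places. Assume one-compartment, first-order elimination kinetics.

11 mg/L

k = ln2 / t½ = 0.693147 / 4.80 = 0.1444 h⁻¹
t / t½ = 14.40 / 4.80 = 3 half-lives
C = C₀ × (1/2)^3 = 88.80 × 0.1250 = 11.10 mg/L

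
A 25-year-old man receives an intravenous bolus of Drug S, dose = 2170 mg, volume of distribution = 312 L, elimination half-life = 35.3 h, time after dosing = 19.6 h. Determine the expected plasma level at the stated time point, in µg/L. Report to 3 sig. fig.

4730 µg/L

C₀ = Dose / Vd = 2170 / 312 = 6.955 mg/L
k = ln2 / t½ = 0.693147 / 35.3 = 0.01964 h⁻¹
C = C₀ · e^(−k·t) = 6.955 × e^(−0.01964 × 19.6)
  = 6.955 × 0.6805 = 4.733 mg/L
Convert: 4.733 mg/L × 1000 = 4733 µg/L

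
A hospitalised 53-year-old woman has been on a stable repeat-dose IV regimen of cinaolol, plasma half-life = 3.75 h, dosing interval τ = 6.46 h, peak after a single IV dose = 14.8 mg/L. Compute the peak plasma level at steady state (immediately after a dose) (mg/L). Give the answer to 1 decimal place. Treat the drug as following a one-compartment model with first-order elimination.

21.2 mg/L

k = ln2 / t½ = 0.693147 / 3.75 = 0.1848 h⁻¹
e^(−kτ) = e^(−0.1848 × 6.46) = 0.3031
Accumulation ratio R = 1 / (1 − e^(−kτ)) = 1 / (1 − 0.3031) = 1.435
Steady-state peak = C₀ × R = 14.8 × 1.435 = 21.24 mg/L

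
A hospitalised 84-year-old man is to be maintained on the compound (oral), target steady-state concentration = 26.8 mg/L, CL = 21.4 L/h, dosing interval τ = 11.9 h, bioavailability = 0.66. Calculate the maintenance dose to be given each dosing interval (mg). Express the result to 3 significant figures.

10300 mg

At steady state, F × (Dose/τ) = Css × CL.
Dose = Css × CL × τ / F = 26.8 × 21.40 × 11.9 / 0.66 = 10340 mg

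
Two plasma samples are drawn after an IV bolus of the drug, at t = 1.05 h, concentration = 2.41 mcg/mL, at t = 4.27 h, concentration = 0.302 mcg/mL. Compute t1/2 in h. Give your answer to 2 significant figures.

1.1 h

k = ln(C₁/C₂) / (t₂ − t₁) = ln(2.41/0.302) / (4.27 − 1.05)
  = 2.077 / 3.220 = 0.6450 h⁻¹
t½ = ln2 / k = 0.693147 / 0.6450 = 1.075 h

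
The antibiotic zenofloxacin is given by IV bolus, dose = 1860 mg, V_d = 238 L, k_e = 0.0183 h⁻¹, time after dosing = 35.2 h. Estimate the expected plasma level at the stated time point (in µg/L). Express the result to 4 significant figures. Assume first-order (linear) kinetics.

4104 µg/L

C₀ = Dose / Vd = 1860 / 238 = 7.815 mg/L
C = C₀ · e^(−k·t) = 7.815 × e^(−0.01830 × 35.2)
  = 7.815 × 0.5251 = 4.104 mg/L
Convert: 4.104 mg/L × 1000 = 4104 µg/L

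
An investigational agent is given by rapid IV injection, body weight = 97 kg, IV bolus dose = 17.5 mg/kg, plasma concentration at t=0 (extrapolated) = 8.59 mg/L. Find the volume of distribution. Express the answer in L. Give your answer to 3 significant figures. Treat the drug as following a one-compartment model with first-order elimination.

Dose = 17.5 × 97 = 1698 mg
Vd = Dose / C₀ = 1698 / 8.59 = 197.7 L

198 L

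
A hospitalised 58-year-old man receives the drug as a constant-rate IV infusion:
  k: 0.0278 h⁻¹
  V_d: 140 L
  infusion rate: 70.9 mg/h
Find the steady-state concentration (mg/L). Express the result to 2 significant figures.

CL = k × Vd = 0.02780 × 140 = 3.892 L/h
At steady state Css = R₀ / CL = 70.9 / 3.892 = 18.22 mg/L

18 mg/L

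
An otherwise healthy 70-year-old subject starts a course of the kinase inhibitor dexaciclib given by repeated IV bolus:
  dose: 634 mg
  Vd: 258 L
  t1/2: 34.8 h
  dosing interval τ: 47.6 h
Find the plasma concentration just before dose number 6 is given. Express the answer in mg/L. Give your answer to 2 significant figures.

C₀ per dose = Dose / Vd = 634 / 258 = 2.457 mg/L
k = ln2 / t½ = 0.693147 / 34.8 = 0.01992 h⁻¹
Fraction remaining after one interval: r = e^(−kτ) = e^(−0.01992 × 47.6) = 0.3874
Before dose 6, 5 doses have been given (aged 1τ, 2τ, 3τ, 4τ, 5τ).
C_trough = C₀ × (r + r² + … + r^5) = C₀ × r(1−r^5)/(1−r)
        = 2.457 × 0.3874 × (1 − 0.008726) / (1 − 0.3874) = 1.540 mg/L

1.5 mg/L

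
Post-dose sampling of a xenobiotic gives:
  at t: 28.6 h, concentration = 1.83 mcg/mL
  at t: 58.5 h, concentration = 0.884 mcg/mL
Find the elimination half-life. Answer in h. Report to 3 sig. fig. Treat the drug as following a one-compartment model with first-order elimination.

k = ln(C₁/C₂) / (t₂ − t₁) = ln(1.83/0.884) / (58.5 − 28.6)
  = 0.7276 / 29.90 = 0.02433 h⁻¹
t½ = ln2 / k = 0.693147 / 0.02433 = 28.49 h

28.5 h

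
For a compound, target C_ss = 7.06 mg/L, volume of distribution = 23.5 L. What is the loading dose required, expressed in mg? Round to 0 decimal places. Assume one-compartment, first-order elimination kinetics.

LD = Css × Vd = 7.06 × 23.5 = 165.9 mg

166 mg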